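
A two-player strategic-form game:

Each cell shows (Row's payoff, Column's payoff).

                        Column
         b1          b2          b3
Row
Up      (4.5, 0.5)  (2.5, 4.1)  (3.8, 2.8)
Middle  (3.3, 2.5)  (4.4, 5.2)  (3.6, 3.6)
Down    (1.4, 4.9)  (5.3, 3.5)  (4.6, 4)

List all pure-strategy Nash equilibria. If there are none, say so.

No pure-strategy Nash equilibrium.

For each player, find the best response to each opponent profile; mutual best responses are the pure NE.
Row against b1: payoffs 4.5, 3.3, 1.4 → best response Up.
Row against b2: payoffs 2.5, 4.4, 5.3 → best response Down.
Row against b3: payoffs 3.8, 3.6, 4.6 → best response Down.
Column against Up: payoffs 0.5, 4.1, 2.8 → best response b2.
Column against Middle: payoffs 2.5, 5.2, 3.6 → best response b2.
Column against Down: payoffs 4.9, 3.5, 4 → best response b1.
No profile is a mutual best response for all players.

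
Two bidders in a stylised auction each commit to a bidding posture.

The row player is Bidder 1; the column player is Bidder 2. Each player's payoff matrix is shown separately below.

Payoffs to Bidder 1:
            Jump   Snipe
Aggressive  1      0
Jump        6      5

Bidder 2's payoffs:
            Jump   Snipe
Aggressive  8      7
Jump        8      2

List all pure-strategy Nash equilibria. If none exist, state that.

(Jump, Jump)

Bidder 1 against Jump: payoffs 1, 6 → best response Jump.
Bidder 1 against Snipe: payoffs 0, 5 → best response Jump.
Bidder 2 against Aggressive: payoffs 8, 7 → best response Jump.
Bidder 2 against Jump: payoffs 8, 2 → best response Jump.
Mutual best responses: (Jump, Jump).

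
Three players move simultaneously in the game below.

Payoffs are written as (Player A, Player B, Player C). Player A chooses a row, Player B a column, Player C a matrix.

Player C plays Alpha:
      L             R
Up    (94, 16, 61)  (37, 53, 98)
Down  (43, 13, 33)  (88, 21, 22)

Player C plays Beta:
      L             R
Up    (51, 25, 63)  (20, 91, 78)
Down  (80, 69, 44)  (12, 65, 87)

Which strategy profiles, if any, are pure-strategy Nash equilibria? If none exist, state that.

The unique pure-strategy Nash equilibrium is (Down, L, Beta).

For each strategy profile, look for a profitable unilateral deviation.
(Up, L, Alpha): Player B can switch to R (16 → 53). Not NE.
(Up, L, Beta): Player A can switch to Down (51 → 80). Not NE.
(Up, R, Alpha): Player A can switch to Down (37 → 88). Not NE.
(Up, R, Beta): Player C can switch to Alpha (78 → 98). Not NE.
(Down, L, Alpha): Player A can switch to Up (43 → 94). Not NE.
(Down, L, Beta): Player A gets 80, best alternative 51; Player B gets 69, best alternative 65; Player C gets 44, best alternative 33. No profitable deviation — NE.
(Down, R, Alpha): Player C can switch to Beta (22 → 87). Not NE.
(Down, R, Beta): Player A can switch to Up (12 → 20). Not NE.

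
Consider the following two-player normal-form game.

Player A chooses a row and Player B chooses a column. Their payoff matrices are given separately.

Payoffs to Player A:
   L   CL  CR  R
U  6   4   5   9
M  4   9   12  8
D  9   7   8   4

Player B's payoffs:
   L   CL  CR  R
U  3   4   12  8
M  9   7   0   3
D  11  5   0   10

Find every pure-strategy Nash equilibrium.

Pure NE: (D, L)

(U, L): Player A can switch to D (6 → 9). Not NE.
(U, CL): Player A can switch to M (4 → 9). Not NE.
(U, CR): Player A can switch to M (5 → 12). Not NE.
(U, R): Player B can switch to CR (8 → 12). Not NE.
(M, L): Player A can switch to U (4 → 6). Not NE.
(M, CL): Player B can switch to L (7 → 9). Not NE.
(M, CR): Player B can switch to L (0 → 9). Not NE.
(M, R): Player A can switch to U (8 → 9). Not NE.
(D, L): Player A gets 9, best alternative 6; Player B gets 11, best alternative 10. No profitable deviation — NE.
(D, CL): Player A can switch to M (7 → 9). Not NE.
(D, CR): Player A can switch to M (8 → 12). Not NE.
(The remaining 1 profile has a profitable deviation by the same check.)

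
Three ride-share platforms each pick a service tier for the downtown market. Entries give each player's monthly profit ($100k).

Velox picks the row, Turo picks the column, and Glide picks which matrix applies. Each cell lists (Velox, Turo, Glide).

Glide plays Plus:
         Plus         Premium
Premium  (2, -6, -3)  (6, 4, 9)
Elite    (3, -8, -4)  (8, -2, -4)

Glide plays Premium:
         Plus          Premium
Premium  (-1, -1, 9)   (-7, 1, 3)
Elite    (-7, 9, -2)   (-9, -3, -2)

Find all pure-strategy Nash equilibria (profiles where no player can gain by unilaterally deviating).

There is no pure-strategy Nash equilibrium.

(Premium, Plus, Plus): Velox can switch to Elite (2 → 3). Not NE.
(Premium, Plus, Premium): Turo can switch to Premium (-1 → 1). Not NE.
(Premium, Premium, Plus): Velox can switch to Elite (6 → 8). Not NE.
(Premium, Premium, Premium): Glide can switch to Plus (3 → 9). Not NE.
(Elite, Plus, Plus): Turo can switch to Premium (-8 → -2). Not NE.
(Elite, Plus, Premium): Velox can switch to Premium (-7 → -1). Not NE.
(Elite, Premium, Plus): Glide can switch to Premium (-4 → -2). Not NE.
(Elite, Premium, Premium): Velox can switch to Premium (-9 → -7). Not NE.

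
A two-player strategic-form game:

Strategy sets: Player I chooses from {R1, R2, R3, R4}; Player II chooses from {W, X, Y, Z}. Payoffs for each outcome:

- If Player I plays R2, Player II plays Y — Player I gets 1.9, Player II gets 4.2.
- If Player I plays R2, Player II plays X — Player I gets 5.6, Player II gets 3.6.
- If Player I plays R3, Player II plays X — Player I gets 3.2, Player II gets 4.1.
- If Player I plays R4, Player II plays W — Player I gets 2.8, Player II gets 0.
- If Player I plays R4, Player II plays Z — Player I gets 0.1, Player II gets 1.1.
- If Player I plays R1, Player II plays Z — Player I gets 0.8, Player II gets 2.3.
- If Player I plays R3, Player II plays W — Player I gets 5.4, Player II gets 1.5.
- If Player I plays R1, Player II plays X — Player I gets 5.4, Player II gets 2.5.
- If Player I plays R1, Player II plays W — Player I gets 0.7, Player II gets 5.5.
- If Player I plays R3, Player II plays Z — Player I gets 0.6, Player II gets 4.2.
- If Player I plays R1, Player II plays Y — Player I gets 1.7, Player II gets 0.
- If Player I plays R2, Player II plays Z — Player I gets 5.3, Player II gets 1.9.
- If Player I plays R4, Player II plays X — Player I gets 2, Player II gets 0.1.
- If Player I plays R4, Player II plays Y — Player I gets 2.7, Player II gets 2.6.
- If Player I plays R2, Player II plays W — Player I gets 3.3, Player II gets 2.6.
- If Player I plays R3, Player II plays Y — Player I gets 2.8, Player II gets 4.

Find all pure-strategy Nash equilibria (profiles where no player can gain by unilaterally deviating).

This game has no pure Nash equilibrium.

For each player, find the best response to each opponent profile; mutual best responses are the pure NE.
Player I against W: payoffs 0.7, 3.3, 5.4, 2.8 → best response R3.
Player I against X: payoffs 5.4, 5.6, 3.2, 2 → best response R2.
Player I against Y: payoffs 1.7, 1.9, 2.8, 2.7 → best response R3.
Player I against Z: payoffs 0.8, 5.3, 0.6, 0.1 → best response R2.
Player II against R1: payoffs 5.5, 2.5, 0, 2.3 → best response W.
Player II against R2: payoffs 2.6, 3.6, 4.2, 1.9 → best response Y.
Player II against R3: payoffs 1.5, 4.1, 4, 4.2 → best response Z.
Player II against R4: payoffs 0, 0.1, 2.6, 1.1 → best response Y.
No profile is a mutual best response for all players.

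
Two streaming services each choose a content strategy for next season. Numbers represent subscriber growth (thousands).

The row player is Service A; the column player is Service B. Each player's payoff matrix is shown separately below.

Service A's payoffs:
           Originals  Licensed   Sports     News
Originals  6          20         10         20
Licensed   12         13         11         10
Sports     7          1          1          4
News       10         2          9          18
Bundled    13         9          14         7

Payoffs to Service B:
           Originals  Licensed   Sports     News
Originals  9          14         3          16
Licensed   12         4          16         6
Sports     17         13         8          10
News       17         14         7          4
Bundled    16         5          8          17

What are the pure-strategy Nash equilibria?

(Originals, News)

(Originals, Originals): Service A can switch to Licensed (6 → 12). Not NE.
(Originals, Licensed): Service B can switch to News (14 → 16). Not NE.
(Originals, Sports): Service A can switch to Licensed (10 → 11). Not NE.
(Originals, News): Service A gets 20, best alternative 18; Service B gets 16, best alternative 14. No profitable deviation — NE.
(Licensed, Originals): Service A can switch to Bundled (12 → 13). Not NE.
(Licensed, Licensed): Service A can switch to Originals (13 → 20). Not NE.
(Licensed, Sports): Service A can switch to Bundled (11 → 14). Not NE.
(Licensed, News): Service A can switch to Originals (10 → 20). Not NE.
(Sports, Originals): Service A can switch to Licensed (7 → 12). Not NE.
(Sports, Licensed): Service A can switch to Originals (1 → 20). Not NE.
(Sports, Sports): Service A can switch to Originals (1 → 10). Not NE.
(Sports, News): Service A can switch to Originals (4 → 20). Not NE.
(News, Originals): Service A can switch to Licensed (10 → 12). Not NE.
(The remaining 7 profiles each have a profitable deviation by the same check.)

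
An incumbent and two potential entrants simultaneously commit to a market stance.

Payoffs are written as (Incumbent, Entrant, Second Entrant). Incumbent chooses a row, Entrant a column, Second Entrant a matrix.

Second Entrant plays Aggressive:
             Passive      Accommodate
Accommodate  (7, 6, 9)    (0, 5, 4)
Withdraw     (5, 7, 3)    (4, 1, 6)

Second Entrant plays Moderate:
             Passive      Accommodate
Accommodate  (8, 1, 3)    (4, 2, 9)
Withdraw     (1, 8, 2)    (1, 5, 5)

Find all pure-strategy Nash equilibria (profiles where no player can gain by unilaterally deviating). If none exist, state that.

The pure Nash equilibria are (Accommodate, Passive, Aggressive) and (Accommodate, Accommodate, Moderate).

For each strategy profile, look for a profitable unilateral deviation.
(Accommodate, Passive, Aggressive): Incumbent gets 7, best alternative 5; Entrant gets 6, best alternative 5; Second Entrant gets 9, best alternative 3. No profitable deviation — NE.
(Accommodate, Passive, Moderate): Entrant can switch to Accommodate (1 → 2). Not NE.
(Accommodate, Accommodate, Aggressive): Incumbent can switch to Withdraw (0 → 4). Not NE.
(Accommodate, Accommodate, Moderate): Incumbent gets 4, best alternative 1; Entrant gets 2, best alternative 1; Second Entrant gets 9, best alternative 4. No profitable deviation — NE.
(Withdraw, Passive, Aggressive): Incumbent can switch to Accommodate (5 → 7). Not NE.
(Withdraw, Passive, Moderate): Incumbent can switch to Accommodate (1 → 8). Not NE.
(Withdraw, Accommodate, Aggressive): Entrant can switch to Passive (1 → 7). Not NE.
(Withdraw, Accommodate, Moderate): Incumbent can switch to Accommodate (1 → 4). Not NE.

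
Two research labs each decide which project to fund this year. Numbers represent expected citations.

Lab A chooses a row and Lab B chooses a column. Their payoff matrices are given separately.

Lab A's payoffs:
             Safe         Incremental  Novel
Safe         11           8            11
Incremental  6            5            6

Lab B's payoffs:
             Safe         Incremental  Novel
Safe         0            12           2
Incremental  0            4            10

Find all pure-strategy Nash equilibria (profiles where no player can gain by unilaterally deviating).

Pure NE: (Safe, Incremental)

Lab A against Safe: payoffs 11, 6 → best response Safe.
Lab A against Incremental: payoffs 8, 5 → best response Safe.
Lab A against Novel: payoffs 11, 6 → best response Safe.
Lab B against Safe: payoffs 0, 12, 2 → best response Incremental.
Lab B against Incremental: payoffs 0, 4, 10 → best response Novel.
Mutual best responses: (Safe, Incremental).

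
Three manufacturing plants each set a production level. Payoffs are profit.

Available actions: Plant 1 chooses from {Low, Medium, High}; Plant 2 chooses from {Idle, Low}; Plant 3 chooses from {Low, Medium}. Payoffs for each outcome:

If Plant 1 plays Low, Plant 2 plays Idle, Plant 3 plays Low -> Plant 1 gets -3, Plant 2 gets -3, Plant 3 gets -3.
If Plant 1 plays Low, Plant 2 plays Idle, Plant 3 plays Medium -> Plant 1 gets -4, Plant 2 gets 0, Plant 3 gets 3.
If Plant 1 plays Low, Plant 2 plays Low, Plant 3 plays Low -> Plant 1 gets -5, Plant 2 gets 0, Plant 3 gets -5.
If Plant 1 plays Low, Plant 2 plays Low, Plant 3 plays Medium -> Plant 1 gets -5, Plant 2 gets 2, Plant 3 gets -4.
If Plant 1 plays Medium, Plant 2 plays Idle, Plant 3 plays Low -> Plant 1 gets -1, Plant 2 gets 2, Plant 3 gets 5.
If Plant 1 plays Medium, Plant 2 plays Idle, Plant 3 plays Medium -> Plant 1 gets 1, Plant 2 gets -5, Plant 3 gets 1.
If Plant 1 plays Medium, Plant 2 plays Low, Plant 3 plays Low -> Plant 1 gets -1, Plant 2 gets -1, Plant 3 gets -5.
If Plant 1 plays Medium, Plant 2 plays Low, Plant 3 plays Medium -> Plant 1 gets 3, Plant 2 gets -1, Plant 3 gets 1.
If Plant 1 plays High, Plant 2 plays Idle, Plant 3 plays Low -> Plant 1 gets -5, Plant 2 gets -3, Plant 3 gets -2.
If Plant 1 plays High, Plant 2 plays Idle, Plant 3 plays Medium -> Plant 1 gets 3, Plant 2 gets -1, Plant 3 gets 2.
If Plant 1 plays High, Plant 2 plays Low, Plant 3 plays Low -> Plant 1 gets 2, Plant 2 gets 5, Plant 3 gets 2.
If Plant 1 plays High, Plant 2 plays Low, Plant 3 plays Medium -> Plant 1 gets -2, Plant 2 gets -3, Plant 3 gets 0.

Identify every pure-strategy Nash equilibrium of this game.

(Low, Idle, Low): Plant 1 can switch to Medium (-3 → -1). Not NE.
(Low, Idle, Medium): Plant 1 can switch to Medium (-4 → 1). Not NE.
(Low, Low, Low): Plant 1 can switch to Medium (-5 → -1). Not NE.
(Low, Low, Medium): Plant 1 can switch to Medium (-5 → 3). Not NE.
(Medium, Idle, Low): Plant 1 gets -1, best alternative -3; Plant 2 gets 2, best alternative -1; Plant 3 gets 5, best alternative 1. No profitable deviation — NE.
(Medium, Idle, Medium): Plant 1 can switch to High (1 → 3). Not NE.
(Medium, Low, Low): Plant 1 can switch to High (-1 → 2). Not NE.
(Medium, Low, Medium): Plant 1 gets 3, best alternative -2; Plant 2 gets -1, best alternative -5; Plant 3 gets 1, best alternative -5. No profitable deviation — NE.
(High, Idle, Low): Plant 1 can switch to Low (-5 → -3). Not NE.
(High, Idle, Medium): Plant 1 gets 3, best alternative 1; Plant 2 gets -1, best alternative -3; Plant 3 gets 2, best alternative -2. No profitable deviation — NE.
(High, Low, Low): Plant 1 gets 2, best alternative -1; Plant 2 gets 5, best alternative -3; Plant 3 gets 2, best alternative 0. No profitable deviation — NE.
(High, Low, Medium): Plant 1 can switch to Medium (-2 → 3). Not NE.

(Medium, Idle, Low); (Medium, Low, Medium); (High, Idle, Medium); (High, Low, Low)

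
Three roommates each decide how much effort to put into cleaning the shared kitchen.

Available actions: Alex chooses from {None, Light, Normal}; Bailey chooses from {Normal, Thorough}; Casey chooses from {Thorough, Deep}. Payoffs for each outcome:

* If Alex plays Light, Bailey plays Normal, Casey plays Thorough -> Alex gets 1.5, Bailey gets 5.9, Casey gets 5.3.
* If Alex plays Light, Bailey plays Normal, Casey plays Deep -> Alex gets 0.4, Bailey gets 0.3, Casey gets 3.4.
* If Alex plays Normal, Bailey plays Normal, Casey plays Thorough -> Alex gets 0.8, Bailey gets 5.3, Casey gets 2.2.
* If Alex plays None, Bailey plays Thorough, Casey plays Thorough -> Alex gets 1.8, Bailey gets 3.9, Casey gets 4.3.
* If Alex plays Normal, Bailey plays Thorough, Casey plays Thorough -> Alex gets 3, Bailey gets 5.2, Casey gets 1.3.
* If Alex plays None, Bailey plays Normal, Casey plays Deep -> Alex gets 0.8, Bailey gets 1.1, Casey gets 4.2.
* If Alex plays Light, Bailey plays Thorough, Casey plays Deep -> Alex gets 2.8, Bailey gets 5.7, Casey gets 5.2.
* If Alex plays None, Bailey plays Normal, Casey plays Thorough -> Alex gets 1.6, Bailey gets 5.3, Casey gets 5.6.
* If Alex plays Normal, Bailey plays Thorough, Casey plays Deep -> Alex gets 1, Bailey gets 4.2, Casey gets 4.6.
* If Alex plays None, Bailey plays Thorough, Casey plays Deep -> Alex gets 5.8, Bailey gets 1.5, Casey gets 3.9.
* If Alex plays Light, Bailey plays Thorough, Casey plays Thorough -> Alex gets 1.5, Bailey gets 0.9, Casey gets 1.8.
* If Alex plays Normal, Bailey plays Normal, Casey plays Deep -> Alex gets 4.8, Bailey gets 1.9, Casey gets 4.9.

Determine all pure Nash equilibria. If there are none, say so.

Alex against (Normal, Thorough): payoffs 1.6, 1.5, 0.8 → best response None.
Alex against (Normal, Deep): payoffs 0.8, 0.4, 4.8 → best response Normal.
Alex against (Thorough, Thorough): payoffs 1.8, 1.5, 3 → best response Normal.
Alex against (Thorough, Deep): payoffs 5.8, 2.8, 1 → best response None.
Bailey against (None, Thorough): payoffs 5.3, 3.9 → best response Normal.
Bailey against (None, Deep): payoffs 1.1, 1.5 → best response Thorough.
Bailey against (Light, Thorough): payoffs 5.9, 0.9 → best response Normal.
Bailey against (Light, Deep): payoffs 0.3, 5.7 → best response Thorough.
Bailey against (Normal, Thorough): payoffs 5.3, 5.2 → best response Normal.
Bailey against (Normal, Deep): payoffs 1.9, 4.2 → best response Thorough.
Casey against (None, Normal): payoffs 5.6, 4.2 → best response Thorough.
Casey against (None, Thorough): payoffs 4.3, 3.9 → best response Thorough.
Casey against (Light, Normal): payoffs 5.3, 3.4 → best response Thorough.
Casey against (Light, Thorough): payoffs 1.8, 5.2 → best response Deep.
Casey against (Normal, Normal): payoffs 2.2, 4.9 → best response Deep.
Casey against (Normal, Thorough): payoffs 1.3, 4.6 → best response Deep.
Mutual best responses: (None, Normal, Thorough).

Pure NE: (None, Normal, Thorough)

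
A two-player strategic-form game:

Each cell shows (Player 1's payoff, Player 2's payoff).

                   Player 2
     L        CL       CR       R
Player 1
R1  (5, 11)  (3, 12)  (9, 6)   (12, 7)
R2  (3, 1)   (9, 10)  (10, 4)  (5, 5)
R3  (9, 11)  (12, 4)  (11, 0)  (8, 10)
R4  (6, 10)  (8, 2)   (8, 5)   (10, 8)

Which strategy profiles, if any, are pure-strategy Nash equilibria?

The unique pure-strategy Nash equilibrium is (R3, L).

(R1, L): Player 1 can switch to R3 (5 → 9). Not NE.
(R1, CL): Player 1 can switch to R2 (3 → 9). Not NE.
(R1, CR): Player 1 can switch to R2 (9 → 10). Not NE.
(R1, R): Player 2 can switch to L (7 → 11). Not NE.
(R2, L): Player 1 can switch to R1 (3 → 5). Not NE.
(R2, CL): Player 1 can switch to R3 (9 → 12). Not NE.
(R2, CR): Player 1 can switch to R3 (10 → 11). Not NE.
(R2, R): Player 1 can switch to R1 (5 → 12). Not NE.
(R3, L): Player 1 gets 9, best alternative 6; Player 2 gets 11, best alternative 10. No profitable deviation — NE.
(R3, CL): Player 2 can switch to L (4 → 11). Not NE.
(R3, CR): Player 2 can switch to L (0 → 11). Not NE.
(The remaining 5 profiles each have a profitable deviation by the same check.)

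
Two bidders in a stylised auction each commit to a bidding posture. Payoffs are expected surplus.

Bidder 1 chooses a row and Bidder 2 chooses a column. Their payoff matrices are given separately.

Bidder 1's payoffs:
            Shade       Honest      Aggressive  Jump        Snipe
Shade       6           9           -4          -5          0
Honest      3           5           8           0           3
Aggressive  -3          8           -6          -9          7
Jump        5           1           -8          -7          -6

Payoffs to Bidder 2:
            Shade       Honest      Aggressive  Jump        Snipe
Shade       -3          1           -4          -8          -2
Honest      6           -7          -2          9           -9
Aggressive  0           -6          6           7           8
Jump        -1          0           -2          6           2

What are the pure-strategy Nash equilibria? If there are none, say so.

For each strategy profile, look for a profitable unilateral deviation.
(Shade, Shade): Bidder 2 can switch to Honest (-3 → 1). Not NE.
(Shade, Honest): Bidder 1 gets 9, best alternative 8; Bidder 2 gets 1, best alternative -2. No profitable deviation — NE.
(Shade, Aggressive): Bidder 1 can switch to Honest (-4 → 8). Not NE.
(Shade, Jump): Bidder 1 can switch to Honest (-5 → 0). Not NE.
(Shade, Snipe): Bidder 1 can switch to Honest (0 → 3). Not NE.
(Honest, Shade): Bidder 1 can switch to Shade (3 → 6). Not NE.
(Honest, Honest): Bidder 1 can switch to Shade (5 → 9). Not NE.
(Honest, Aggressive): Bidder 2 can switch to Shade (-2 → 6). Not NE.
(Honest, Jump): Bidder 1 gets 0, best alternative -5; Bidder 2 gets 9, best alternative 6. No profitable deviation — NE.
(Honest, Snipe): Bidder 1 can switch to Aggressive (3 → 7). Not NE.
(Aggressive, Shade): Bidder 1 can switch to Shade (-3 → 6). Not NE.
(Aggressive, Honest): Bidder 1 can switch to Shade (8 → 9). Not NE.
(Aggressive, Snipe): Bidder 1 gets 7, best alternative 3; Bidder 2 gets 8, best alternative 7. No profitable deviation — NE.
(The remaining 7 profiles each have a profitable deviation by the same check.)

Pure-strategy Nash equilibria: (Shade, Honest), (Honest, Jump), (Aggressive, Snipe)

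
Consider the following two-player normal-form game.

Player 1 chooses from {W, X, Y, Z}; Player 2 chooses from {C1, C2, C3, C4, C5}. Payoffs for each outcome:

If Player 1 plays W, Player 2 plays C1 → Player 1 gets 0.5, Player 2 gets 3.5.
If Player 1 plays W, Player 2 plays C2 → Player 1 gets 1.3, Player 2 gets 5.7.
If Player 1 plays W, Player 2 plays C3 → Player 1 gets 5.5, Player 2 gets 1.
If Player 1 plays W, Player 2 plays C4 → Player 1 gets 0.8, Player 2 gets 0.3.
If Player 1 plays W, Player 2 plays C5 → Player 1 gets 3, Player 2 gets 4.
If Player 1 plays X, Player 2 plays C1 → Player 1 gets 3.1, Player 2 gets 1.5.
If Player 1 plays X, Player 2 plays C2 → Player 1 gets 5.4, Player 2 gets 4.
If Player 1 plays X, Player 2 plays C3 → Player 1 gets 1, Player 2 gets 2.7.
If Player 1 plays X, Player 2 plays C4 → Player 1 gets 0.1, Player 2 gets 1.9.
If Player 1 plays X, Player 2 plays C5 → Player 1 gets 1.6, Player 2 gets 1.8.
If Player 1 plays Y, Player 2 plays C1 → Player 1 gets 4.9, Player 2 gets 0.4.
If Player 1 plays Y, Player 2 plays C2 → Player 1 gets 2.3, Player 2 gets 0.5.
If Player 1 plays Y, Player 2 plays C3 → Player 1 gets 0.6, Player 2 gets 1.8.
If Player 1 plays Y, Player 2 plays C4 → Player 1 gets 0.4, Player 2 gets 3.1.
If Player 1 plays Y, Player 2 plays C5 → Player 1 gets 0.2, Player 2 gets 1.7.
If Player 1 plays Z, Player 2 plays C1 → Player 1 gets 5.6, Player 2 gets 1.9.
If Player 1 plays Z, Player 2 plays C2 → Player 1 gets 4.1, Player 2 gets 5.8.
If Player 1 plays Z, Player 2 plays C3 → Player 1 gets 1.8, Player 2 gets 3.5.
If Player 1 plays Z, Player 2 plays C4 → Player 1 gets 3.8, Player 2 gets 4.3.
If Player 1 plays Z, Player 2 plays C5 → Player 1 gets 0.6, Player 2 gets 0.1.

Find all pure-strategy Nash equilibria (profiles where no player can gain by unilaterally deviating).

For each player, find the best response to each opponent profile; mutual best responses are the pure NE.
Player 1 against C1: payoffs 0.5, 3.1, 4.9, 5.6 → best response Z.
Player 1 against C2: payoffs 1.3, 5.4, 2.3, 4.1 → best response X.
Player 1 against C3: payoffs 5.5, 1, 0.6, 1.8 → best response W.
Player 1 against C4: payoffs 0.8, 0.1, 0.4, 3.8 → best response Z.
Player 1 against C5: payoffs 3, 1.6, 0.2, 0.6 → best response W.
Player 2 against W: payoffs 3.5, 5.7, 1, 0.3, 4 → best response C2.
Player 2 against X: payoffs 1.5, 4, 2.7, 1.9, 1.8 → best response C2.
Player 2 against Y: payoffs 0.4, 0.5, 1.8, 3.1, 1.7 → best response C4.
Player 2 against Z: payoffs 1.9, 5.8, 3.5, 4.3, 0.1 → best response C2.
Mutual best responses: (X, C2).

(X, C2)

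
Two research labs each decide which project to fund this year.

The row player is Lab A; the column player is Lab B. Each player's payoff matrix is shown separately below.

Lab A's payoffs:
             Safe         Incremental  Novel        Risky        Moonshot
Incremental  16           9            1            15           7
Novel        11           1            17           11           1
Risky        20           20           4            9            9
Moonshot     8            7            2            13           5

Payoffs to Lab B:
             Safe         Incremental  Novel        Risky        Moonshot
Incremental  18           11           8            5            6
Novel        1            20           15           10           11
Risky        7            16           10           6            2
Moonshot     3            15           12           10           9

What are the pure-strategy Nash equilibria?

Lab A against Safe: payoffs 16, 11, 20, 8 → best response Risky.
Lab A against Incremental: payoffs 9, 1, 20, 7 → best response Risky.
Lab A against Novel: payoffs 1, 17, 4, 2 → best response Novel.
Lab A against Risky: payoffs 15, 11, 9, 13 → best response Incremental.
Lab A against Moonshot: payoffs 7, 1, 9, 5 → best response Risky.
Lab B against Incremental: payoffs 18, 11, 8, 5, 6 → best response Safe.
Lab B against Novel: payoffs 1, 20, 15, 10, 11 → best response Incremental.
Lab B against Risky: payoffs 7, 16, 10, 6, 2 → best response Incremental.
Lab B against Moonshot: payoffs 3, 15, 12, 10, 9 → best response Incremental.
Mutual best responses: (Risky, Incremental).

The unique pure-strategy Nash equilibrium is (Risky, Incremental).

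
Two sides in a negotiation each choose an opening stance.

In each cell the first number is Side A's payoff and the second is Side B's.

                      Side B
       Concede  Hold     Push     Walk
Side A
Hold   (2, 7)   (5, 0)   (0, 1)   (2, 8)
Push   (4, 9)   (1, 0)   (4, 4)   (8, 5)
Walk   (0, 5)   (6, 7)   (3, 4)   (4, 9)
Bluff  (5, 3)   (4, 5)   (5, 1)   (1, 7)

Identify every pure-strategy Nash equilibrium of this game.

none

Check each profile: it is a Nash equilibrium iff no player can strictly gain by switching unilaterally.
(Hold, Concede): Side A can switch to Push (2 → 4). Not NE.
(Hold, Hold): Side A can switch to Walk (5 → 6). Not NE.
(Hold, Push): Side A can switch to Push (0 → 4). Not NE.
(Hold, Walk): Side A can switch to Push (2 → 8). Not NE.
(Push, Concede): Side A can switch to Bluff (4 → 5). Not NE.
(Push, Hold): Side A can switch to Hold (1 → 5). Not NE.
(The remaining 10 profiles each have a profitable deviation by the same check.)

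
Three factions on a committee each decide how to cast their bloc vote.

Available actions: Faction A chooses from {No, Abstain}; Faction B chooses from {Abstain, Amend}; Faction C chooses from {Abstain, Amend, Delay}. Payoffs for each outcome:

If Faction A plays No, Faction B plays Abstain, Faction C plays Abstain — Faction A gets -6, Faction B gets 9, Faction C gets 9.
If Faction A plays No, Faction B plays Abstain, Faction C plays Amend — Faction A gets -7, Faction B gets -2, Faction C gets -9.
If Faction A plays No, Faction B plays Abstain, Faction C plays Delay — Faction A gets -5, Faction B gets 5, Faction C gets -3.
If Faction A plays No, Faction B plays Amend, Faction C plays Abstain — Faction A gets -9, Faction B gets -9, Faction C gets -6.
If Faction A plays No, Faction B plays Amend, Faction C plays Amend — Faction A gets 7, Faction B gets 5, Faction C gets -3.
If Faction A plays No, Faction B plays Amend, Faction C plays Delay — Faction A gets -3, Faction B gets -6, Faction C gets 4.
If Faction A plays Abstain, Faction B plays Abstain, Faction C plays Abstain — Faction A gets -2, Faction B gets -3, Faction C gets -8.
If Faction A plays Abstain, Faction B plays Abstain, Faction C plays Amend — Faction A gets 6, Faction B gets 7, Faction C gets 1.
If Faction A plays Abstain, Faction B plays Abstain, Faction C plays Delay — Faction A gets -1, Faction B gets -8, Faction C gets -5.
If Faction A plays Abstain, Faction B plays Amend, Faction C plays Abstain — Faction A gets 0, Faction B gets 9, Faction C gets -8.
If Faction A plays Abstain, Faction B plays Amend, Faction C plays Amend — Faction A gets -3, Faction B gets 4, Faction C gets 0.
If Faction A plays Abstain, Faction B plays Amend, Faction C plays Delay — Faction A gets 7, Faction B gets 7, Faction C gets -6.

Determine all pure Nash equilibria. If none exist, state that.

Pure NE: (Abstain, Abstain, Amend)

Faction A against (Abstain, Abstain): payoffs -6, -2 → best response Abstain.
Faction A against (Abstain, Amend): payoffs -7, 6 → best response Abstain.
Faction A against (Abstain, Delay): payoffs -5, -1 → best response Abstain.
Faction A against (Amend, Abstain): payoffs -9, 0 → best response Abstain.
Faction A against (Amend, Amend): payoffs 7, -3 → best response No.
Faction A against (Amend, Delay): payoffs -3, 7 → best response Abstain.
Faction B against (No, Abstain): payoffs 9, -9 → best response Abstain.
Faction B against (No, Amend): payoffs -2, 5 → best response Amend.
Faction B against (No, Delay): payoffs 5, -6 → best response Abstain.
Faction B against (Abstain, Abstain): payoffs -3, 9 → best response Amend.
Faction B against (Abstain, Amend): payoffs 7, 4 → best response Abstain.
Faction B against (Abstain, Delay): payoffs -8, 7 → best response Amend.
Faction C against (No, Abstain): payoffs 9, -9, -3 → best response Abstain.
Faction C against (No, Amend): payoffs -6, -3, 4 → best response Delay.
Faction C against (Abstain, Abstain): payoffs -8, 1, -5 → best response Amend.
Faction C against (Abstain, Amend): payoffs -8, 0, -6 → best response Amend.
Mutual best responses: (Abstain, Abstain, Amend).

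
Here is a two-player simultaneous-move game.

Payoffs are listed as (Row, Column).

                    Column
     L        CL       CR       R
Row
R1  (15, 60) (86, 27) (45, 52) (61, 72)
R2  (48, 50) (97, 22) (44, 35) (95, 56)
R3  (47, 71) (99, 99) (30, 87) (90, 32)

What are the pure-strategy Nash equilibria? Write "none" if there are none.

Mark each player's best response to every combination of opponents' strategies; a profile where every player is best-responding is a pure Nash equilibrium.
Row against L: payoffs 15, 48, 47 → best response R2.
Row against CL: payoffs 86, 97, 99 → best response R3.
Row against CR: payoffs 45, 44, 30 → best response R1.
Row against R: payoffs 61, 95, 90 → best response R2.
Column against R1: payoffs 60, 27, 52, 72 → best response R.
Column against R2: payoffs 50, 22, 35, 56 → best response R.
Column against R3: payoffs 71, 99, 87, 32 → best response CL.
Mutual best responses: (R2, R); (R3, CL).

(R2, R), (R3, CL)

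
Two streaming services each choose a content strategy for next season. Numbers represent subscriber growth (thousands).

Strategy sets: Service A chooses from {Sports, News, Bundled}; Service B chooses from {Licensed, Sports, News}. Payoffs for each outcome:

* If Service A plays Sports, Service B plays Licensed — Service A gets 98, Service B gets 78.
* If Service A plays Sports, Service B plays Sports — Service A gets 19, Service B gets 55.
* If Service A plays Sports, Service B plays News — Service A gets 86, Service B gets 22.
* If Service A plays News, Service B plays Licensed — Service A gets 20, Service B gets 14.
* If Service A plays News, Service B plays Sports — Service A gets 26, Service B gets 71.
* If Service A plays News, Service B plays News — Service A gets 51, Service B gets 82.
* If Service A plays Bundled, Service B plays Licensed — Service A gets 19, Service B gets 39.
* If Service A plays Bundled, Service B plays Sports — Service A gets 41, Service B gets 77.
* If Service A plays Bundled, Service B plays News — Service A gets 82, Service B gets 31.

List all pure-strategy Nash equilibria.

Service A against Licensed: payoffs 98, 20, 19 → best response Sports.
Service A against Sports: payoffs 19, 26, 41 → best response Bundled.
Service A against News: payoffs 86, 51, 82 → best response Sports.
Service B against Sports: payoffs 78, 55, 22 → best response Licensed.
Service B against News: payoffs 14, 71, 82 → best response News.
Service B against Bundled: payoffs 39, 77, 31 → best response Sports.
Mutual best responses: (Sports, Licensed); (Bundled, Sports).

(Sports, Licensed), (Bundled, Sports)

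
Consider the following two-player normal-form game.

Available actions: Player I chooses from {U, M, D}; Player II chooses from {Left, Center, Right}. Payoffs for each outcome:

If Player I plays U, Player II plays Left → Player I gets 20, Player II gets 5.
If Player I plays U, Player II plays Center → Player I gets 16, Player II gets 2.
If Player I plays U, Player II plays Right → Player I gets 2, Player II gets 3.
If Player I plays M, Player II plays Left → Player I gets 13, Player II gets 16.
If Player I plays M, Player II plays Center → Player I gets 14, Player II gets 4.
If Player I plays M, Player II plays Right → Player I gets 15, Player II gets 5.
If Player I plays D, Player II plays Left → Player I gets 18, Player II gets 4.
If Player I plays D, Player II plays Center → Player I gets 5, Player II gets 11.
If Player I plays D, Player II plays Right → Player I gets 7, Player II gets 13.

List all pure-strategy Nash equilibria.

Player I against Left: payoffs 20, 13, 18 → best response U.
Player I against Center: payoffs 16, 14, 5 → best response U.
Player I against Right: payoffs 2, 15, 7 → best response M.
Player II against U: payoffs 5, 2, 3 → best response Left.
Player II against M: payoffs 16, 4, 5 → best response Left.
Player II against D: payoffs 4, 11, 13 → best response Right.
Mutual best responses: (U, Left).

The unique pure-strategy Nash equilibrium is (U, Left).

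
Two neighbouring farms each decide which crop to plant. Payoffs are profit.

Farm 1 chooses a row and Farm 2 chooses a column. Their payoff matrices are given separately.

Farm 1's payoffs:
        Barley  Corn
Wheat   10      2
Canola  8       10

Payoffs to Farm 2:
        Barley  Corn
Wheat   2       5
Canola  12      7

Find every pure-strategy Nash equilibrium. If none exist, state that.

No pure-strategy Nash equilibrium.

Farm 1 against Barley: payoffs 10, 8 → best response Wheat.
Farm 1 against Corn: payoffs 2, 10 → best response Canola.
Farm 2 against Wheat: payoffs 2, 5 → best response Corn.
Farm 2 against Canola: payoffs 12, 7 → best response Barley.
No profile is a mutual best response for all players.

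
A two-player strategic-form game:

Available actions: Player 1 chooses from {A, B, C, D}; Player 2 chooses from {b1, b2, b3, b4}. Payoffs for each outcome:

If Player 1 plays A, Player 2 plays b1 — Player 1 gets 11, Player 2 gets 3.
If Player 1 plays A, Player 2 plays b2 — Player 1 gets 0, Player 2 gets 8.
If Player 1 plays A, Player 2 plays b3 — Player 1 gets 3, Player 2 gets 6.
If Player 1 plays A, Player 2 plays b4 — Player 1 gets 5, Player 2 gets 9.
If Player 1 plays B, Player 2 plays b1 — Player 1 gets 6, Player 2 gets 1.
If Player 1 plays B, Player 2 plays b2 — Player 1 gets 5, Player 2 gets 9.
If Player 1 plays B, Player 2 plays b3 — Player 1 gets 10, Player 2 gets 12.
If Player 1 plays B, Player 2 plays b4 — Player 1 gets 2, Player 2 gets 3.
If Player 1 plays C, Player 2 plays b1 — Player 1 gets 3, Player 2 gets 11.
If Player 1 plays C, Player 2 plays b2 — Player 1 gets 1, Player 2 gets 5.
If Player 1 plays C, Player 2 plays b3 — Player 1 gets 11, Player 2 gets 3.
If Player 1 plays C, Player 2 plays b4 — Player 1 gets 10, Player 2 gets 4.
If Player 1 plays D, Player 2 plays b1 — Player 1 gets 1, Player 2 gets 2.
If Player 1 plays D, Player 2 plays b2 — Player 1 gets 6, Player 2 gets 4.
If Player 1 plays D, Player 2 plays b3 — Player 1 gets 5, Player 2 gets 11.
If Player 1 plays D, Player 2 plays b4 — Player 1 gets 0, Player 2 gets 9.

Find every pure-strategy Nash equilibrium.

none

For each strategy profile, look for a profitable unilateral deviation.
(A, b1): Player 2 can switch to b2 (3 → 8). Not NE.
(A, b2): Player 1 can switch to B (0 → 5). Not NE.
(A, b3): Player 1 can switch to B (3 → 10). Not NE.
(A, b4): Player 1 can switch to C (5 → 10). Not NE.
(B, b1): Player 1 can switch to A (6 → 11). Not NE.
(B, b2): Player 1 can switch to D (5 → 6). Not NE.
(B, b3): Player 1 can switch to C (10 → 11). Not NE.
(B, b4): Player 1 can switch to A (2 → 5). Not NE.
(C, b1): Player 1 can switch to A (3 → 11). Not NE.
(C, b2): Player 1 can switch to B (1 → 5). Not NE.
(C, b3): Player 2 can switch to b1 (3 → 11). Not NE.
(C, b4): Player 2 can switch to b1 (4 → 11). Not NE.
(The remaining 4 profiles each have a profitable deviation by the same check.)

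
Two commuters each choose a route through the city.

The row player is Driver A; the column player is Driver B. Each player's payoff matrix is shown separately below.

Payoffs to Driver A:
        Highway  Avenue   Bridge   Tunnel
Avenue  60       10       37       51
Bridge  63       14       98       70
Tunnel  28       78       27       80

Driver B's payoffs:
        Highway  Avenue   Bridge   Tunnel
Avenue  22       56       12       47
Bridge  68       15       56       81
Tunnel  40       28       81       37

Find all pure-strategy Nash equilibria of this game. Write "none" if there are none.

No pure-strategy Nash equilibrium.

Mark each player's best response to every combination of opponents' strategies; a profile where every player is best-responding is a pure Nash equilibrium.
Driver A against Highway: payoffs 60, 63, 28 → best response Bridge.
Driver A against Avenue: payoffs 10, 14, 78 → best response Tunnel.
Driver A against Bridge: payoffs 37, 98, 27 → best response Bridge.
Driver A against Tunnel: payoffs 51, 70, 80 → best response Tunnel.
Driver B against Avenue: payoffs 22, 56, 12, 47 → best response Avenue.
Driver B against Bridge: payoffs 68, 15, 56, 81 → best response Tunnel.
Driver B against Tunnel: payoffs 40, 28, 81, 37 → best response Bridge.
No profile is a mutual best response for all players.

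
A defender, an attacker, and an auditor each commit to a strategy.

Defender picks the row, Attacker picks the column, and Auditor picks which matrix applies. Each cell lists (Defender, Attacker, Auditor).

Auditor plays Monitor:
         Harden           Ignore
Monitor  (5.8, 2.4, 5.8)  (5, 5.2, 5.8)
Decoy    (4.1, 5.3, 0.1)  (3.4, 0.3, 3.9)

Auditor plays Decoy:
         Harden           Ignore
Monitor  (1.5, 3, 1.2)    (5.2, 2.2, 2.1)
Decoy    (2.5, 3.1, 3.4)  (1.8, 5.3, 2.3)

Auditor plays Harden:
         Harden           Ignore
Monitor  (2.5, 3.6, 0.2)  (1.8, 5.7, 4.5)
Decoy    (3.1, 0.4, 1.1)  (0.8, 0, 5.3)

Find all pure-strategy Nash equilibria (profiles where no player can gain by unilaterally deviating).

Pure NE: (Monitor, Ignore, Monitor)

(Monitor, Harden, Monitor): Attacker can switch to Ignore (2.4 → 5.2). Not NE.
(Monitor, Harden, Decoy): Defender can switch to Decoy (1.5 → 2.5). Not NE.
(Monitor, Harden, Harden): Defender can switch to Decoy (2.5 → 3.1). Not NE.
(Monitor, Ignore, Monitor): Defender gets 5, best alternative 3.4; Attacker gets 5.2, best alternative 2.4; Auditor gets 5.8, best alternative 4.5. No profitable deviation — NE.
(Monitor, Ignore, Decoy): Attacker can switch to Harden (2.2 → 3). Not NE.
(Monitor, Ignore, Harden): Auditor can switch to Monitor (4.5 → 5.8). Not NE.
(Decoy, Harden, Monitor): Defender can switch to Monitor (4.1 → 5.8). Not NE.
(The remaining 5 profiles each have a profitable deviation by the same check.)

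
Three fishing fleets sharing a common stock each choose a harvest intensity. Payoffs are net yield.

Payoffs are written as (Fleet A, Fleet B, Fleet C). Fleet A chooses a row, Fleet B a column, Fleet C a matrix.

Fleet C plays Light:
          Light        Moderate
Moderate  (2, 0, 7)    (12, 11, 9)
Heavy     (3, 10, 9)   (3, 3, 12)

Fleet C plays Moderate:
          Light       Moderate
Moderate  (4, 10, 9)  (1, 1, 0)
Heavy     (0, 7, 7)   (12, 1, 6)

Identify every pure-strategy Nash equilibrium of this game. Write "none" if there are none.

Mark each player's best response to every combination of opponents' strategies; a profile where every player is best-responding is a pure Nash equilibrium.
Fleet A against (Light, Light): payoffs 2, 3 → best response Heavy.
Fleet A against (Light, Moderate): payoffs 4, 0 → best response Moderate.
Fleet A against (Moderate, Light): payoffs 12, 3 → best response Moderate.
Fleet A against (Moderate, Moderate): payoffs 1, 12 → best response Heavy.
Fleet B against (Moderate, Light): payoffs 0, 11 → best response Moderate.
Fleet B against (Moderate, Moderate): payoffs 10, 1 → best response Light.
Fleet B against (Heavy, Light): payoffs 10, 3 → best response Light.
Fleet B against (Heavy, Moderate): payoffs 7, 1 → best response Light.
Fleet C against (Moderate, Light): payoffs 7, 9 → best response Moderate.
Fleet C against (Moderate, Moderate): payoffs 9, 0 → best response Light.
Fleet C against (Heavy, Light): payoffs 9, 7 → best response Light.
Fleet C against (Heavy, Moderate): payoffs 12, 6 → best response Light.
Mutual best responses: (Moderate, Light, Moderate); (Moderate, Moderate, Light); (Heavy, Light, Light).

The pure Nash equilibria are (Moderate, Light, Moderate), (Moderate, Moderate, Light), (Heavy, Light, Light).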